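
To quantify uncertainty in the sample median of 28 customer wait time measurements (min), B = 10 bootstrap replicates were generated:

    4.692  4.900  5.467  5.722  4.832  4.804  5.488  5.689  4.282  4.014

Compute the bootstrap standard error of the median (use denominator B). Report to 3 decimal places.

Bootstrap SE is the standard deviation of the 10 replicate medians.
Mean of replicates: (4.692 + 4.900 + 5.467 + 5.722 + 4.832 + 4.804 + 5.488 + 5.689 + 4.282 + 4.014) / 10 = 49.8900 / 10 = 4.9890
Sum of squared deviations: (−0.2970)² + (−0.0890)² + (+0.4780)² + (+0.7330)² + (−0.1570)² + (−0.1850)² + (+0.4990)² + (+0.7000)² + (−0.7070)² + (−0.9750)² = 3.1103
Variance = 3.1103 / 10 = 0.3110
SE* = √0.3110

SE* = 0.558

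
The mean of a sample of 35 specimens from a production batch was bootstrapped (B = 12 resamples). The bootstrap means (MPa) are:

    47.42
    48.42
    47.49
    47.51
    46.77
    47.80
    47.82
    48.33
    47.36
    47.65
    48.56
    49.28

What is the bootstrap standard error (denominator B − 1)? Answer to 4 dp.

Bootstrap SE is the standard deviation of the 12 replicate means.
Mean of replicates: (47.42 + 48.42 + 47.49 + 47.51 + 46.77 + 47.80 + 47.82 + 48.33 + 47.36 + 47.65 + 48.56 + 49.28) / 12 = 574.41000 / 12 = 47.86750
Sum of squared deviations: (−0.44750)² + (+0.55250)² + (−0.37750)² + (−0.35750)² + (−1.09750)² + (−0.06750)² + (−0.04750)² + (+0.46250)² + (−0.50750)² + (−0.21750)² + (+0.69250)² + (+1.41250)² = 4.98062
Variance = 4.98062 / 11 = 0.45278
SE* = √0.45278

SE* = 0.6729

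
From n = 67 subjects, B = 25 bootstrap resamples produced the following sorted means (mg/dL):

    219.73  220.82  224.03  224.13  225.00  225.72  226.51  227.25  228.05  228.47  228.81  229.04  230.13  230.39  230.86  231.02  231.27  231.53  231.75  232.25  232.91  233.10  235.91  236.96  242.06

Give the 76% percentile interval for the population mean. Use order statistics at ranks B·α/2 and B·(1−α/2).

α = 0.24; lower rank = 25 × 0.120 = 3; upper rank = 25 × 0.880 = 22.
The 3rd smallest replicate is 224.03; the 22nd is 233.10.

(224.03, 233.10)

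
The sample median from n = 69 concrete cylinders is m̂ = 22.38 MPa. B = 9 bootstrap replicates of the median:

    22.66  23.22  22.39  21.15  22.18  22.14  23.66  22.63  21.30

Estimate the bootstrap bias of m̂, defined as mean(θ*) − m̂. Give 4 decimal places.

mean(θ*) = (22.66 + 23.22 + 22.39 + 21.15 + 22.18 + 22.14 + 23.66 + 22.63 + 21.30) / 9 = 22.37000
bias = 22.37000 − 22.38

bias = −0.0100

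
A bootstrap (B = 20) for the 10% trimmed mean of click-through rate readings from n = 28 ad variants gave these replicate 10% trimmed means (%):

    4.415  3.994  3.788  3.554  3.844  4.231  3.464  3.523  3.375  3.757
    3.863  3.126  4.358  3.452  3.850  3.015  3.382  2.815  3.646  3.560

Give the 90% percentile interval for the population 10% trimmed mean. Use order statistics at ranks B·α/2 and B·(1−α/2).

(2.815, 4.358)

Sorted replicates: 2.815, 3.015, 3.126, 3.375, 3.382, 3.452, 3.464, 3.523, 3.554, 3.560, 3.646, 3.757, 3.788, 3.844, 3.850, 3.863, 3.994, 4.231, 4.358, 4.415
α = 0.10; lower rank = 20 × 0.050 = 1; upper rank = 20 × 0.950 = 19.
The 1st smallest replicate is 2.815; the 19th is 4.358.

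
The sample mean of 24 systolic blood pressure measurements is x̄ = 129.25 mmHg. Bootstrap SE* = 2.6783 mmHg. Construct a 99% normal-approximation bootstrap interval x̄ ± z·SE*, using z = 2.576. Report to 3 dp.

(122.351, 136.149)

Margin = 2.576 × 2.6783 = 6.8993
Interval: 129.25 ± 6.8993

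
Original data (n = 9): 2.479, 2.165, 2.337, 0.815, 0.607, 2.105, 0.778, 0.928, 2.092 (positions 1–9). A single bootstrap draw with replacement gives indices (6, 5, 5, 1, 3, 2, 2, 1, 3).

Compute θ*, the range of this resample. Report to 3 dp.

Resample values: 2.105, 0.607, 0.607, 2.479, 2.337, 2.165, 2.165, 2.479, 2.337.
Range = 2.479 − 0.607 = 1.872

θ* = 1.872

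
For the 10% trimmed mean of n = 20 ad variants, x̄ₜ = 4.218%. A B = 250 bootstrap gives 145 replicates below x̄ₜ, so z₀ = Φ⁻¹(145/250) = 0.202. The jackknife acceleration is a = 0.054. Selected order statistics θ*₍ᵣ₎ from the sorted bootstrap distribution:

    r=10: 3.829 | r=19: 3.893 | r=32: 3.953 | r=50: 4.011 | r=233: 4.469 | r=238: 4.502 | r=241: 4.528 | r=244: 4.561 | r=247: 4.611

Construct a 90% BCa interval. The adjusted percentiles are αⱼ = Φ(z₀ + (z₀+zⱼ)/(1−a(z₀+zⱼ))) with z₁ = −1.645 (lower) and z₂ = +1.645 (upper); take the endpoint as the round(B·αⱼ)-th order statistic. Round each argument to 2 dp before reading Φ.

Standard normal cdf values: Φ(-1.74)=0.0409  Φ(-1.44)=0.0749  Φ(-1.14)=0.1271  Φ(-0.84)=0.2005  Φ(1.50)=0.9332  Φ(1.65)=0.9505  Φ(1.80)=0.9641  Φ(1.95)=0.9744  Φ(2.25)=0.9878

Lower: z₀ + z₁ = 0.202 + (-1.645) = -1.443; 1 − a(z₀+z₁) = 1 − (0.054)(-1.443) = 1.0779; argument = 0.202 + (-1.443)/1.0779 = -1.1367 → -1.14.
α₁ = Φ(-1.14) = 0.1271; rank = round(250 × 0.1271) = 32; θ*₍32₎ = 3.953.
Upper: z₀ + z₂ = 1.847; 1 − a(z₀+z₂) = 0.9003; argument = 2.2536 → 2.25; α₂ = 0.9878; rank = 247; θ*₍247₎ = 4.611.

(3.953, 4.611)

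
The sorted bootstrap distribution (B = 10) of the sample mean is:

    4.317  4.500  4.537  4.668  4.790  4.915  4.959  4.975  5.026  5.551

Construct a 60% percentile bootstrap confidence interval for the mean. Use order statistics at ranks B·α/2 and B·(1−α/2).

α = 0.40; lower rank = 10 × 0.200 = 2; upper rank = 10 × 0.800 = 8.
The 2nd smallest replicate is 4.500; the 8th is 4.975.

(4.500, 4.975)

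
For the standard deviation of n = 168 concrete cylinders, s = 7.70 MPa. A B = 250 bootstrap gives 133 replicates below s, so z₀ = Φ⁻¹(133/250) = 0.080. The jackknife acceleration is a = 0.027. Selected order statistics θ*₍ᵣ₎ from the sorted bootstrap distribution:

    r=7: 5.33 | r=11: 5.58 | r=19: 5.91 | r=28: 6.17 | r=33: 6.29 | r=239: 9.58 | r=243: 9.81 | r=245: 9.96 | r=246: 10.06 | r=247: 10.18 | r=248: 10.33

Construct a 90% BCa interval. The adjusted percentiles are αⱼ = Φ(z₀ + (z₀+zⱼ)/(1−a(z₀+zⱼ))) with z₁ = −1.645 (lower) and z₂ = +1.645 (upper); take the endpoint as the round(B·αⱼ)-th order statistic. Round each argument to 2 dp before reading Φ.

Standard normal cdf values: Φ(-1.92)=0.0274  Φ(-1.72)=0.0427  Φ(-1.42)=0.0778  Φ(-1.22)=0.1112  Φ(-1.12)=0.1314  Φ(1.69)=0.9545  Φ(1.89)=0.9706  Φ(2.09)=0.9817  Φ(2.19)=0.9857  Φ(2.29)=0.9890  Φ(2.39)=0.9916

(5.91, 9.81)

Lower: z₀ + z₁ = 0.080 + (-1.645) = -1.565; 1 − a(z₀+z₁) = 1 − (0.027)(-1.565) = 1.0423; argument = 0.080 + (-1.565)/1.0423 = -1.4216 → -1.42.
α₁ = Φ(-1.42) = 0.0778; rank = round(250 × 0.0778) = 19; θ*₍19₎ = 5.91.
Upper: z₀ + z₂ = 1.725; 1 − a(z₀+z₂) = 0.9534; argument = 1.8893 → 1.89; α₂ = 0.9706; rank = 243; θ*₍243₎ = 9.81.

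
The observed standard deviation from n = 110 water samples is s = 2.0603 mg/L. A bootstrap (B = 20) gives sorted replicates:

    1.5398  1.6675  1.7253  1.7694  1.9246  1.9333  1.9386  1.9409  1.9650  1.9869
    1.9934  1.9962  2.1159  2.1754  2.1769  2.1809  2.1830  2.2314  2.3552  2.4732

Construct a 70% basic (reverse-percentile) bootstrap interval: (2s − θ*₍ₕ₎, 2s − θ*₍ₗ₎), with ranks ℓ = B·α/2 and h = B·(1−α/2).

Percentile endpoints at ranks 3 and 17: θ*₍3₎ = 1.7253, θ*₍17₎ = 2.1830.
Basic interval reflects these around s:
  lower = 2 × 2.0603 − 2.1830 = 1.9376
  upper = 2 × 2.0603 − 1.7253 = 2.3953

(1.9376, 2.3953)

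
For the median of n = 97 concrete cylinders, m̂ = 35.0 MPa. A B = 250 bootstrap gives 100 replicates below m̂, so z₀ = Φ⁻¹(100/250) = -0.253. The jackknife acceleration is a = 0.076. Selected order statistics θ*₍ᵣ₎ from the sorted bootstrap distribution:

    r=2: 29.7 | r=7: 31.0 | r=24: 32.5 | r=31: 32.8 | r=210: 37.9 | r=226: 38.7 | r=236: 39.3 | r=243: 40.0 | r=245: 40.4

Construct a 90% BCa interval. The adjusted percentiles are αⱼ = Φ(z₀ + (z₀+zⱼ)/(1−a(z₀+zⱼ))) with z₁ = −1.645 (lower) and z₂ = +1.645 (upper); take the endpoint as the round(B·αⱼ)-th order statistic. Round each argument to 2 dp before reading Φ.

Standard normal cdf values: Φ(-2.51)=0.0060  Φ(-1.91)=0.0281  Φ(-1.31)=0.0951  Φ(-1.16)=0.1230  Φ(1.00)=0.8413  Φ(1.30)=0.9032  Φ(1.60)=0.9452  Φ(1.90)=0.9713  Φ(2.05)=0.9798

Lower: z₀ + z₁ = -0.253 + (-1.645) = -1.898; 1 − a(z₀+z₁) = 1 − (0.076)(-1.898) = 1.1442; argument = -0.253 + (-1.898)/1.1442 = -1.9117 → -1.91.
α₁ = Φ(-1.91) = 0.0281; rank = round(250 × 0.0281) = 7; θ*₍7₎ = 31.0.
Upper: z₀ + z₂ = 1.392; 1 − a(z₀+z₂) = 0.8942; argument = 1.3037 → 1.30; α₂ = 0.9032; rank = 226; θ*₍226₎ = 38.7.

(31.0, 38.7)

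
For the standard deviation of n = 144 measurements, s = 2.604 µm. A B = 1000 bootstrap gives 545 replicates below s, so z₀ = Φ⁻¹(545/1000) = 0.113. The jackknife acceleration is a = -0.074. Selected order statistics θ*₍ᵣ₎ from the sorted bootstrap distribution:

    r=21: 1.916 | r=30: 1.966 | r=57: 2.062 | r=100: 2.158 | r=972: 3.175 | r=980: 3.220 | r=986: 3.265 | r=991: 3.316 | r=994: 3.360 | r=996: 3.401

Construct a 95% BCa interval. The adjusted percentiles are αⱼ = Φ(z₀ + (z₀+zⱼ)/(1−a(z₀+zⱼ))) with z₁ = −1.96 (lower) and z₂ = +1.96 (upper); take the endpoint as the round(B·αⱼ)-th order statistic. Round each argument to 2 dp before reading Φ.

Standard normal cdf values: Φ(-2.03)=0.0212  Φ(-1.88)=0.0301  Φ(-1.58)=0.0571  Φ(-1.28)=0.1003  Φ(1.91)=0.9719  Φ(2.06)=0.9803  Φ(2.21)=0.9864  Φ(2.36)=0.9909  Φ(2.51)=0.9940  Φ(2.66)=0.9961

(1.916, 3.175)

Lower: z₀ + z₁ = 0.113 + (-1.960) = -1.847; 1 − a(z₀+z₁) = 1 − (-0.074)(-1.847) = 0.8633; argument = 0.113 + (-1.847)/0.8633 = -2.0264 → -2.03.
α₁ = Φ(-2.03) = 0.0212; rank = round(1000 × 0.0212) = 21; θ*₍21₎ = 1.916.
Upper: z₀ + z₂ = 2.073; 1 − a(z₀+z₂) = 1.1534; argument = 1.9103 → 1.91; α₂ = 0.9719; rank = 972; θ*₍972₎ = 3.175.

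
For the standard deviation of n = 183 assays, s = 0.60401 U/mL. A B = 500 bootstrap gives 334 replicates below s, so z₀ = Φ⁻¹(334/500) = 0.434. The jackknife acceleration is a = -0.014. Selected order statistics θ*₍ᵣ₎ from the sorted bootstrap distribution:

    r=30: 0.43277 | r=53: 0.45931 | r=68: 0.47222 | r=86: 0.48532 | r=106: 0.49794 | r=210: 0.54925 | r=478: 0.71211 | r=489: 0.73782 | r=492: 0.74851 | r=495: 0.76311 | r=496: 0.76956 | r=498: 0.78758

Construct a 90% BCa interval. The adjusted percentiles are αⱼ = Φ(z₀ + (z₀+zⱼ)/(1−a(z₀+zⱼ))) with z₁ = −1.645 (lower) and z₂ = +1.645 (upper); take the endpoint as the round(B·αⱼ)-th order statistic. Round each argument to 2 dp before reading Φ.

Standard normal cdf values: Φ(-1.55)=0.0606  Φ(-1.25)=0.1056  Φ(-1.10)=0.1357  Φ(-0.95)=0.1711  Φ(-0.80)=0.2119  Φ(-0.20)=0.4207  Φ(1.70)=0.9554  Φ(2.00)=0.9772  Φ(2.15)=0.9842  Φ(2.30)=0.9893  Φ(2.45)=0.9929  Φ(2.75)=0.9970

Lower: z₀ + z₁ = 0.434 + (-1.645) = -1.211; 1 − a(z₀+z₁) = 1 − (-0.014)(-1.211) = 0.9830; argument = 0.434 + (-1.211)/0.9830 = -0.7979 → -0.80.
α₁ = Φ(-0.80) = 0.2119; rank = round(500 × 0.2119) = 106; θ*₍106₎ = 0.49794.
Upper: z₀ + z₂ = 2.079; 1 − a(z₀+z₂) = 1.0291; argument = 2.4542 → 2.45; α₂ = 0.9929; rank = 496; θ*₍496₎ = 0.76956.

(0.49794, 0.76956)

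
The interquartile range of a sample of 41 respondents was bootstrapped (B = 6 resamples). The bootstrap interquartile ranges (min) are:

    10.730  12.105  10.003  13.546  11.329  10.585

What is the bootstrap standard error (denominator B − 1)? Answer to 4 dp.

SE* = 1.2783

Bootstrap SE is the standard deviation of the 6 replicate interquartile ranges.
Mean of replicates: (10.730 + 12.105 + 10.003 + 13.546 + 11.329 + 10.585) / 6 = 68.29800 / 6 = 11.38300
Sum of squared deviations: (−0.65300)² + (+0.72200)² + (−1.38000)² + (+2.16300)² + (−0.05400)² + (−0.79800)² = 8.17038
Variance = 8.17038 / 5 = 1.63408
SE* = √1.63408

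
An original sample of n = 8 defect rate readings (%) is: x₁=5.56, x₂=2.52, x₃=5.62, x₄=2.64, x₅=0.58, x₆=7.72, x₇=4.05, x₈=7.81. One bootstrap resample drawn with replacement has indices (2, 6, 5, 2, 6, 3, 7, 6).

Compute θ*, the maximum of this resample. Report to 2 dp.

Resample values: 2.52, 7.72, 0.58, 2.52, 7.72, 5.62, 4.05, 7.72.
Maximum = 7.72

θ* = 7.72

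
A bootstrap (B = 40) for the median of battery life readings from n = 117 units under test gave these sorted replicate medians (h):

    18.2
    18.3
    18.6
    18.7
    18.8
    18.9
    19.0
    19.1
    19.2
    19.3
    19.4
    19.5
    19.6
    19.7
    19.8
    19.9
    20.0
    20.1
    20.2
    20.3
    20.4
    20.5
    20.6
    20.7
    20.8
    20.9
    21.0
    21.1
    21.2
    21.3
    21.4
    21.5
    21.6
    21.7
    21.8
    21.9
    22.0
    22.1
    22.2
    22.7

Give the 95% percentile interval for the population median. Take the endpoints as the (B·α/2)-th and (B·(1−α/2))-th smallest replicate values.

(18.2, 22.2)

α = 0.05; lower rank = 40 × 0.025 = 1; upper rank = 40 × 0.975 = 39.
The 1st smallest replicate is 18.2; the 39th is 22.2.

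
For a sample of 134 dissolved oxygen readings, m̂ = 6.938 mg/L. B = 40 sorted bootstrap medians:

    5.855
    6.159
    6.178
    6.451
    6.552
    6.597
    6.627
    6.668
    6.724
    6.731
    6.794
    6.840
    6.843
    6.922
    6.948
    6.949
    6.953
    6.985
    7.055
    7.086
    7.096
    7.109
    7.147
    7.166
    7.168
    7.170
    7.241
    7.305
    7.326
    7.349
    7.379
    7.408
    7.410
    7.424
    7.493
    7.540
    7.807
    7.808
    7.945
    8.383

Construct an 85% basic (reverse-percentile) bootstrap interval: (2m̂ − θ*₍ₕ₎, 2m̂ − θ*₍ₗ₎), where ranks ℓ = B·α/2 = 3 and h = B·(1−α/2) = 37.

(6.069, 7.698)

Percentile endpoints at ranks 3 and 37: θ*₍3₎ = 6.178, θ*₍37₎ = 7.807.
Basic interval reflects these around m̂:
  lower = 2 × 6.938 − 7.807 = 6.069
  upper = 2 × 6.938 − 6.178 = 7.698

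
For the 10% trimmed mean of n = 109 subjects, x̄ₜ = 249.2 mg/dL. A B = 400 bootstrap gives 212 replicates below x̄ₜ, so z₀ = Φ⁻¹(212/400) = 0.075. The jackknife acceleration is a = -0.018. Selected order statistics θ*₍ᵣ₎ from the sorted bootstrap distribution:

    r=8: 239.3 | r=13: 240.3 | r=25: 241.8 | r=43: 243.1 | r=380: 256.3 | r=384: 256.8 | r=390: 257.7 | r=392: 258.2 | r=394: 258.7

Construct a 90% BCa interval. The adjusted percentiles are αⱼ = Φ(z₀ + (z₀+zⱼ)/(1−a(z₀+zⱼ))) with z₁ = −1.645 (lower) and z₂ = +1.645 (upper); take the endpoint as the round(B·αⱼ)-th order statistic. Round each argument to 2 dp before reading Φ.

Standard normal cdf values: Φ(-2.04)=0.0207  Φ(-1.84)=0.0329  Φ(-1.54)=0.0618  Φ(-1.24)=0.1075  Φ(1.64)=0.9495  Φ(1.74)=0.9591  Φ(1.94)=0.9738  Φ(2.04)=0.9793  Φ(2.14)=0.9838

Lower: z₀ + z₁ = 0.075 + (-1.645) = -1.570; 1 − a(z₀+z₁) = 1 − (-0.018)(-1.570) = 0.9717; argument = 0.075 + (-1.570)/0.9717 = -1.5407 → -1.54.
α₁ = Φ(-1.54) = 0.0618; rank = round(400 × 0.0618) = 25; θ*₍25₎ = 241.8.
Upper: z₀ + z₂ = 1.720; 1 − a(z₀+z₂) = 1.0310; argument = 1.7433 → 1.74; α₂ = 0.9591; rank = 384; θ*₍384₎ = 256.8.

(241.8, 256.8)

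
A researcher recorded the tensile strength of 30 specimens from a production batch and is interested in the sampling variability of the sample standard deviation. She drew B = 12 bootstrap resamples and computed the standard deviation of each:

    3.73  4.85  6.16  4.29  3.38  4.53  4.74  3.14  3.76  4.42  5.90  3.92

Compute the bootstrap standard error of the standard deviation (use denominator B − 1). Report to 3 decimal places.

Bootstrap SE is the standard deviation of the 12 replicate standard deviations.
Mean of replicates: (3.73 + 4.85 + 6.16 + 4.29 + 3.38 + 4.53 + 4.74 + 3.14 + 3.76 + 4.42 + 5.90 + 3.92) / 12 = 52.8200 / 12 = 4.4017
Sum of squared deviations: (−0.6717)² + (+0.4483)² + (+1.7583)² + (−0.1117)² + (−1.0217)² + (+0.1283)² + (+0.3383)² + (−1.2617)² + (−0.6417)² + (+0.0183)² + (+1.4983)² + (−0.4817)² = 9.4120
Variance = 9.4120 / 11 = 0.8556
SE* = √0.8556

SE* = 0.925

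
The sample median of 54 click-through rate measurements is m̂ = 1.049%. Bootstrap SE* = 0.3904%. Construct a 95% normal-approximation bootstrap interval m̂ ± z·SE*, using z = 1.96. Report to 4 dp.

(0.2838, 1.8142)

Margin = 1.96 × 0.3904 = 0.76518
Interval: 1.049 ± 0.76518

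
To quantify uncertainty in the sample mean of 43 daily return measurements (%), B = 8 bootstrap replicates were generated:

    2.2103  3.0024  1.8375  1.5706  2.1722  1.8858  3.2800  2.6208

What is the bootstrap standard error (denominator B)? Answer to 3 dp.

Bootstrap SE is the standard deviation of the 8 replicate means.
Mean of replicates: (2.2103 + 3.0024 + 1.8375 + 1.5706 + 2.1722 + 1.8858 + 3.2800 + 2.6208) / 8 = 18.57960 / 8 = 2.32245
Sum of squared deviations: (−0.11215)² + (+0.67995)² + (−0.48495)² + (−0.75185)² + (−0.15025)² + (−0.43665)² + (+0.95755)² + (+0.29835)² = 2.49452
Variance = 2.49452 / 8 = 0.31181
SE* = √0.31181

SE* = 0.558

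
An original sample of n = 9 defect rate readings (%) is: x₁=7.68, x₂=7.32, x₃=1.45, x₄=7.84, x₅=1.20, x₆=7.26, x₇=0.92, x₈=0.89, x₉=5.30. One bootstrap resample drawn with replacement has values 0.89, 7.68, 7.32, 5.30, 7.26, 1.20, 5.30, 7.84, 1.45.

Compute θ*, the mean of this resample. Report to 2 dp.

Mean = (0.89 + 7.68 + 7.32 + 5.30 + 7.26 + 1.20 + 5.30 + 7.84 + 1.45) / 9 = 44.240 / 9 = 4.92

θ* = 4.92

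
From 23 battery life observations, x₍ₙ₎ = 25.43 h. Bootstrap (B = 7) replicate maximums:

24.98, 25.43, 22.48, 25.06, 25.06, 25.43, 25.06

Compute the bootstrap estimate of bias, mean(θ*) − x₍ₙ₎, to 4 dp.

mean(θ*) = (24.98 + 25.43 + 22.48 + 25.06 + 25.06 + 25.43 + 25.06) / 7 = 24.78571
bias = 24.78571 − 25.43

bias = −0.6443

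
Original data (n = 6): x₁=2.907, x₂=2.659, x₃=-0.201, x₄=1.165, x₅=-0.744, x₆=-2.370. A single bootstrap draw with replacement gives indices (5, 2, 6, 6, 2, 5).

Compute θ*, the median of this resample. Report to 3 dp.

θ* = -0.744

Resample values: -0.744, 2.659, -2.370, -2.370, 2.659, -0.744.
Sorted: -2.370, -2.370, -0.744, -0.744, 2.659, 2.659
Median = average of the two middle values = -0.744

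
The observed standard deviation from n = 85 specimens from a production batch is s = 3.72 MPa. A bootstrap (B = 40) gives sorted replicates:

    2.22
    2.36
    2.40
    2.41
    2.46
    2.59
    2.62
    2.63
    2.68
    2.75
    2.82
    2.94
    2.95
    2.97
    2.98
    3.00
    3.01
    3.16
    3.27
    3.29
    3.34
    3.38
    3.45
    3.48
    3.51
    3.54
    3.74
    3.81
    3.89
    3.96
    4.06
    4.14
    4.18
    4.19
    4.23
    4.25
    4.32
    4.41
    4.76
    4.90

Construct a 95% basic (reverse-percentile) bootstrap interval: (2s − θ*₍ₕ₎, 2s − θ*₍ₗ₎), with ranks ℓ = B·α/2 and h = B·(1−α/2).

(2.68, 5.22)

Percentile endpoints at ranks 1 and 39: θ*₍1₎ = 2.22, θ*₍39₎ = 4.76.
Basic interval reflects these around s:
  lower = 2 × 3.72 − 4.76 = 2.68
  upper = 2 × 3.72 − 2.22 = 5.22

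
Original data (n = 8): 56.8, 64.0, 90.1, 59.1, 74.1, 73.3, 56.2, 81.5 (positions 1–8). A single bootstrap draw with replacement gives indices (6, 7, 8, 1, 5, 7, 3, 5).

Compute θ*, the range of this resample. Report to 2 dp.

Resample values: 73.3, 56.2, 81.5, 56.8, 74.1, 56.2, 90.1, 74.1.
Range = 90.1 − 56.2 = 33.90

θ* = 33.90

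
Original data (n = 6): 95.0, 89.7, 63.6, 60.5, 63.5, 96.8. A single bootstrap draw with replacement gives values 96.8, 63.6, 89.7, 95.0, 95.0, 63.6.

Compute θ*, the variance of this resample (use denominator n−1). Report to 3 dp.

Mean = 83.9500; sum of squared deviations = 1270.6350
s² = 1270.6350 / 5 = 254.1270

θ* = 254.127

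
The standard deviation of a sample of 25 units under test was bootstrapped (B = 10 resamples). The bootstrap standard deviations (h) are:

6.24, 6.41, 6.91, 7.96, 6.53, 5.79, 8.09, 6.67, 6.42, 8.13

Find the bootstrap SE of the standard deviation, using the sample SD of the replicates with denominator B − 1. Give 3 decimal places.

SE* = 0.842

Bootstrap SE is the standard deviation of the 10 replicate standard deviations.
Mean of replicates: (6.24 + 6.41 + 6.91 + 7.96 + 6.53 + 5.79 + 8.09 + 6.67 + 6.42 + 8.13) / 10 = 69.1500 / 10 = 6.9150
Sum of squared deviations: (−0.6750)² + (−0.5050)² + (−0.0050)² + (+1.0450)² + (−0.3850)² + (−1.1250)² + (+1.1750)² + (−0.2450)² + (−0.4950)² + (+1.2150)² = 6.3785
Variance = 6.3785 / 9 = 0.7087
SE* = √0.7087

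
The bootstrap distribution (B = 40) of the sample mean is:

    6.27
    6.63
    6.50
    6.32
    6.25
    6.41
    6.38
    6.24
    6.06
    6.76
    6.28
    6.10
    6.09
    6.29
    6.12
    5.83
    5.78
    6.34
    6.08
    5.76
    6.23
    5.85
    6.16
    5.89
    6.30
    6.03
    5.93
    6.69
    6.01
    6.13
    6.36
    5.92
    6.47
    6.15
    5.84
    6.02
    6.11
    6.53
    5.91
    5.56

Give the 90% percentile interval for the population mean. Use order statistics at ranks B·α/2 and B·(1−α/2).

(5.76, 6.63)

Sorted replicates: 5.56, 5.76, 5.78, 5.83, 5.84, 5.85, 5.89, 5.91, 5.92, 5.93, 6.01, 6.02, 6.03, 6.06, 6.08, 6.09, 6.10, 6.11, 6.12, 6.13, 6.15, 6.16, 6.23, 6.24, 6.25, 6.27, 6.28, 6.29, 6.30, 6.32, 6.34, 6.36, 6.38, 6.41, 6.47, 6.50, 6.53, 6.63, 6.69, 6.76
α = 0.10; lower rank = 40 × 0.050 = 2; upper rank = 40 × 0.950 = 38.
The 2nd smallest replicate is 5.76; the 38th is 6.63.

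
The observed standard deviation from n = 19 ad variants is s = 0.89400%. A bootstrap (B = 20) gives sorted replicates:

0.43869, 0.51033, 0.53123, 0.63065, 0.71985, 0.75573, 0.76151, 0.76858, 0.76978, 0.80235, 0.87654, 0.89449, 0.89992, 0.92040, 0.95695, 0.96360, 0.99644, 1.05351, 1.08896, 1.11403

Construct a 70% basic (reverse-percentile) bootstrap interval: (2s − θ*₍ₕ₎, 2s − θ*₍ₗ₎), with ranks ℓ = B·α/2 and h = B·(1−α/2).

Percentile endpoints at ranks 3 and 17: θ*₍3₎ = 0.53123, θ*₍17₎ = 0.99644.
Basic interval reflects these around s:
  lower = 2 × 0.89400 − 0.99644 = 0.79156
  upper = 2 × 0.89400 − 0.53123 = 1.25677

(0.79156, 1.25677)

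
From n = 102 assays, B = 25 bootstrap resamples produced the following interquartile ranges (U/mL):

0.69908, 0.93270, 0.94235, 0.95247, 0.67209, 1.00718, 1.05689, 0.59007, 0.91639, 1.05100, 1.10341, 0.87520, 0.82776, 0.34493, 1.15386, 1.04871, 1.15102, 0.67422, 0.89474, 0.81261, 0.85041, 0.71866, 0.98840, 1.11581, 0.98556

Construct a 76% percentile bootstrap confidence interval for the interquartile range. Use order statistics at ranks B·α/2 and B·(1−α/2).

(0.67209, 1.10341)

Sorted replicates: 0.34493, 0.59007, 0.67209, 0.67422, 0.69908, 0.71866, 0.81261, 0.82776, 0.85041, 0.87520, 0.89474, 0.91639, 0.93270, 0.94235, 0.95247, 0.98556, 0.98840, 1.00718, 1.04871, 1.05100, 1.05689, 1.10341, 1.11581, 1.15102, 1.15386
α = 0.24; lower rank = 25 × 0.120 = 3; upper rank = 25 × 0.880 = 22.
The 3rd smallest replicate is 0.67209; the 22nd is 1.10341.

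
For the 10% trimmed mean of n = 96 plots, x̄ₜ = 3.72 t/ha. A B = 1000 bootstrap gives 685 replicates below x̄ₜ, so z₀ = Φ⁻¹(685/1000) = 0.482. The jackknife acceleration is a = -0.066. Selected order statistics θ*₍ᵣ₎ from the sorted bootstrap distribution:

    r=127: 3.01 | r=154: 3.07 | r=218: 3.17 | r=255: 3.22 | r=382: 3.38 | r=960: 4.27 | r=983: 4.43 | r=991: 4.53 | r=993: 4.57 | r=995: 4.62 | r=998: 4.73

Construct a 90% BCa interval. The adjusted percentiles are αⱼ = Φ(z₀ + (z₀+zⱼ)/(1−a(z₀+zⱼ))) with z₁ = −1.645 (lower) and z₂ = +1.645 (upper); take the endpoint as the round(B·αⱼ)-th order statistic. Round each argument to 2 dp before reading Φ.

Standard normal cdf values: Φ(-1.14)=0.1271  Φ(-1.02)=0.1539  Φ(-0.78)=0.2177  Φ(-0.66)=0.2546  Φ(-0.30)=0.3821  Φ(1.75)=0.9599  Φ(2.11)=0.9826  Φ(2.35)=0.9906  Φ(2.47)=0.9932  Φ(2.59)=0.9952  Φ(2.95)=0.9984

(3.17, 4.53)

Lower: z₀ + z₁ = 0.482 + (-1.645) = -1.163; 1 − a(z₀+z₁) = 1 − (-0.066)(-1.163) = 0.9232; argument = 0.482 + (-1.163)/0.9232 = -0.7777 → -0.78.
α₁ = Φ(-0.78) = 0.2177; rank = round(1000 × 0.2177) = 218; θ*₍218₎ = 3.17.
Upper: z₀ + z₂ = 2.127; 1 − a(z₀+z₂) = 1.1404; argument = 2.3472 → 2.35; α₂ = 0.9906; rank = 991; θ*₍991₎ = 4.53.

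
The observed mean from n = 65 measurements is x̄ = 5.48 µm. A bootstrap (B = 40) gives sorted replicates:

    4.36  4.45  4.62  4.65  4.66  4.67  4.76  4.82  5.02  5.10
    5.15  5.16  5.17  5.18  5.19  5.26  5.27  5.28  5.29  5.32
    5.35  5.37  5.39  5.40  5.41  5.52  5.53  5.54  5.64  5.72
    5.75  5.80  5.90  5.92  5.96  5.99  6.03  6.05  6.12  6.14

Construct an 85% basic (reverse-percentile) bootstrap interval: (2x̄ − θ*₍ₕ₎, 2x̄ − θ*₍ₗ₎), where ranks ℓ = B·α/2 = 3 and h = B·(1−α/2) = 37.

Percentile endpoints at ranks 3 and 37: θ*₍3₎ = 4.62, θ*₍37₎ = 6.03.
Basic interval reflects these around x̄:
  lower = 2 × 5.48 − 6.03 = 4.93
  upper = 2 × 5.48 − 4.62 = 6.34

(4.93, 6.34)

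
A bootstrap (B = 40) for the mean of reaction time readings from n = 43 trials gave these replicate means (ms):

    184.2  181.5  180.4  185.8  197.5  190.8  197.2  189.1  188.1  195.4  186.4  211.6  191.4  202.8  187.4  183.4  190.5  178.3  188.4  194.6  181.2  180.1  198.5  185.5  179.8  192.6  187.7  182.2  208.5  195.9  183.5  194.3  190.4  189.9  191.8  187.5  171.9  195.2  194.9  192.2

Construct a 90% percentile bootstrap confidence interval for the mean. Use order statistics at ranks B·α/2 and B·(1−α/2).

Sorted replicates: 171.9, 178.3, 179.8, 180.1, 180.4, 181.2, 181.5, 182.2, 183.4, 183.5, 184.2, 185.5, 185.8, 186.4, 187.4, 187.5, 187.7, 188.1, 188.4, 189.1, 189.9, 190.4, 190.5, 190.8, 191.4, 191.8, 192.2, 192.6, 194.3, 194.6, 194.9, 195.2, 195.4, 195.9, 197.2, 197.5, 198.5, 202.8, 208.5, 211.6
α = 0.10; lower rank = 40 × 0.050 = 2; upper rank = 40 × 0.950 = 38.
The 2nd smallest replicate is 178.3; the 38th is 202.8.

(178.3, 202.8)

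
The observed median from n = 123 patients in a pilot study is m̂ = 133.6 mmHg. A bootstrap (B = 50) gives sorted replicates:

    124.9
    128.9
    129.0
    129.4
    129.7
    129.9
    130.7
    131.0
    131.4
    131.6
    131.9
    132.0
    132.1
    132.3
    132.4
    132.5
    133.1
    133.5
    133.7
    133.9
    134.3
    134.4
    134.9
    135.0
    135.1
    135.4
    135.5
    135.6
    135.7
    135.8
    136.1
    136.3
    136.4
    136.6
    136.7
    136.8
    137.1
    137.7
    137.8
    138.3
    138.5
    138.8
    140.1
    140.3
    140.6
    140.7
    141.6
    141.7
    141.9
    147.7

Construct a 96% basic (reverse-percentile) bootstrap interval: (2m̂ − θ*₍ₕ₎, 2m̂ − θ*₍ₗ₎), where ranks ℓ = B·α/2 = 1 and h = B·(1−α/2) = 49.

Percentile endpoints at ranks 1 and 49: θ*₍1₎ = 124.9, θ*₍49₎ = 141.9.
Basic interval reflects these around m̂:
  lower = 2 × 133.6 − 141.9 = 125.3
  upper = 2 × 133.6 − 124.9 = 142.3

(125.3, 142.3)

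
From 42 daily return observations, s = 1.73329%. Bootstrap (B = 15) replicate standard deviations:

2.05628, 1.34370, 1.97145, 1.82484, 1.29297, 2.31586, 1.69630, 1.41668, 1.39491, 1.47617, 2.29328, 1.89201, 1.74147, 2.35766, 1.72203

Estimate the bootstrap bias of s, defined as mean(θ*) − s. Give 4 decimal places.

mean(θ*) = (2.05628 + 1.34370 + 1.97145 + 1.82484 + 1.29297 + 2.31586 + 1.69630 + 1.41668 + 1.39491 + 1.47617 + 2.29328 + 1.89201 + 1.74147 + 2.35766 + 1.72203) / 15 = 1.78637
bias = 1.78637 − 1.73329

bias = +0.0531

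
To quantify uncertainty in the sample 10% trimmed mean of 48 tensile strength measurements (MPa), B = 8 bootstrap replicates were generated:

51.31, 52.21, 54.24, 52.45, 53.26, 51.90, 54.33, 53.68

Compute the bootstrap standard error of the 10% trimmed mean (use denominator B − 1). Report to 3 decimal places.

Bootstrap SE is the standard deviation of the 8 replicate 10% trimmed means.
Mean of replicates: (51.31 + 52.21 + 54.24 + 52.45 + 53.26 + 51.90 + 54.33 + 53.68) / 8 = 423.3800 / 8 = 52.9225
Sum of squared deviations: (−1.6125)² + (−0.7125)² + (+1.3175)² + (−0.4725)² + (+0.3375)² + (−1.0225)² + (+1.4075)² + (+0.7575)² = 8.7811
Variance = 8.7811 / 7 = 1.2544
SE* = √1.2544

SE* = 1.120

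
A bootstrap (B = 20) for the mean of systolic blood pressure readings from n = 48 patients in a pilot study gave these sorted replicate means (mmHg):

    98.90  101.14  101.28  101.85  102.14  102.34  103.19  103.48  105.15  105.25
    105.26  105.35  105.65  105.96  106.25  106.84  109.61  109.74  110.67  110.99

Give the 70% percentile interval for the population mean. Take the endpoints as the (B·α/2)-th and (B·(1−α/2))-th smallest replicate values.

(101.28, 109.61)

α = 0.30; lower rank = 20 × 0.150 = 3; upper rank = 20 × 0.850 = 17.
The 3rd smallest replicate is 101.28; the 17th is 109.61.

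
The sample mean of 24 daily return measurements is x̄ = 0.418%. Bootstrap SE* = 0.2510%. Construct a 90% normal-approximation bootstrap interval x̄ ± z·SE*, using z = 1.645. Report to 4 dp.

Margin = 1.645 × 0.2510 = 0.41290
Interval: 0.418 ± 0.41290

(0.0051, 0.8309)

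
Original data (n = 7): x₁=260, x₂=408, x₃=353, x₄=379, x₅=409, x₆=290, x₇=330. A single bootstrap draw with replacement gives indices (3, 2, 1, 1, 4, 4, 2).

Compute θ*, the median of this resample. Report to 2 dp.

θ* = 379.00

Resample values: 353, 408, 260, 260, 379, 379, 408.
Sorted: 260, 260, 353, 379, 379, 408, 408
Median = middle value = 379.00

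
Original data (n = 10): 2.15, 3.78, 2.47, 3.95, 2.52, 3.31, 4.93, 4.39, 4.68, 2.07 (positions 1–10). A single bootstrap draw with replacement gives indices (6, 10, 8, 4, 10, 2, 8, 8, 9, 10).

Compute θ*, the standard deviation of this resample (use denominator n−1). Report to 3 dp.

θ* = 1.066

Resample values: 3.31, 2.07, 4.39, 3.95, 2.07, 3.78, 4.39, 4.39, 4.68, 2.07.
Mean = 3.5100; sum of squared deviations = 10.2194
s² = 10.2194 / 9 = 1.1355
s = √1.1355 = 1.066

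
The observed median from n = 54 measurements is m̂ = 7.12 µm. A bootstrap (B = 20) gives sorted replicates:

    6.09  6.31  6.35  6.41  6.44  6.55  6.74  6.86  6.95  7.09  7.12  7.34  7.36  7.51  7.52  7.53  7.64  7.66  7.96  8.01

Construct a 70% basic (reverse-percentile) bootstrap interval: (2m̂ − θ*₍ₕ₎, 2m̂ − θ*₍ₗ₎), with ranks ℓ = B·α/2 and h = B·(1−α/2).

Percentile endpoints at ranks 3 and 17: θ*₍3₎ = 6.35, θ*₍17₎ = 7.64.
Basic interval reflects these around m̂:
  lower = 2 × 7.12 − 7.64 = 6.60
  upper = 2 × 7.12 − 6.35 = 7.89

(6.60, 7.89)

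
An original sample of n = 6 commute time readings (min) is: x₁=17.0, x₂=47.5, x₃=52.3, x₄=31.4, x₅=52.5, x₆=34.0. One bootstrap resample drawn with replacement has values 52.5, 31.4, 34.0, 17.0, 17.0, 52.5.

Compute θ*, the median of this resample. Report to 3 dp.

Sorted: 17.0, 17.0, 31.4, 34.0, 52.5, 52.5
Median = average of the two middle values = 32.700

θ* = 32.700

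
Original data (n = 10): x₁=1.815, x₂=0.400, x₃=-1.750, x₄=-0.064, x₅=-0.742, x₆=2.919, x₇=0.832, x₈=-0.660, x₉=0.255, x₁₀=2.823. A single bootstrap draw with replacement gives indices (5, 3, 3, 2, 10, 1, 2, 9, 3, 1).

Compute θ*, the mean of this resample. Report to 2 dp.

θ* = 0.15

Resample values: -0.742, -1.750, -1.750, 0.400, 2.823, 1.815, 0.400, 0.255, -1.750, 1.815.
Mean = ((-0.742) + (-1.750) + (-1.750) + 0.400 + 2.823 + 1.815 + 0.400 + 0.255 + (-1.750) + 1.815) / 10 = 1.5160 / 10 = 0.15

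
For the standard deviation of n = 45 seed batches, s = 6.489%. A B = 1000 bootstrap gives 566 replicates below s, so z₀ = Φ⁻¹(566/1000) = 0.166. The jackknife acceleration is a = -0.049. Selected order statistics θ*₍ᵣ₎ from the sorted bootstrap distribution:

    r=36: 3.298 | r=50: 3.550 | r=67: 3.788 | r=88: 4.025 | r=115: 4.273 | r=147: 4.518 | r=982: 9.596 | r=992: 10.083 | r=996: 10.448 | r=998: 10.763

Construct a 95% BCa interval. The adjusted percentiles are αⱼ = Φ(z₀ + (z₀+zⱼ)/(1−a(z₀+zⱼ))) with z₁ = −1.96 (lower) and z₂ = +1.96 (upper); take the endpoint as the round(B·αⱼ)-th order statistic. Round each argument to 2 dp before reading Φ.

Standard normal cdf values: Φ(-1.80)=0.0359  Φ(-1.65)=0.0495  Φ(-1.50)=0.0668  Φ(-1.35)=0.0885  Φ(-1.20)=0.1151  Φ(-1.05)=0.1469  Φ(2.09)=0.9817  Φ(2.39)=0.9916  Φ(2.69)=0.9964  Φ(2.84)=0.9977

(3.298, 9.596)

Lower: z₀ + z₁ = 0.166 + (-1.960) = -1.794; 1 − a(z₀+z₁) = 1 − (-0.049)(-1.794) = 0.9121; argument = 0.166 + (-1.794)/0.9121 = -1.8009 → -1.80.
α₁ = Φ(-1.80) = 0.0359; rank = round(1000 × 0.0359) = 36; θ*₍36₎ = 3.298.
Upper: z₀ + z₂ = 2.126; 1 − a(z₀+z₂) = 1.1042; argument = 2.0914 → 2.09; α₂ = 0.9817; rank = 982; θ*₍982₎ = 9.596.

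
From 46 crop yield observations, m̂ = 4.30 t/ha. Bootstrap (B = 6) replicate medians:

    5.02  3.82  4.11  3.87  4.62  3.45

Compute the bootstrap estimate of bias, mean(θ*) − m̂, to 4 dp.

mean(θ*) = (5.02 + 3.82 + 4.11 + 3.87 + 4.62 + 3.45) / 6 = 4.14833
bias = 4.14833 − 4.30

bias = −0.1517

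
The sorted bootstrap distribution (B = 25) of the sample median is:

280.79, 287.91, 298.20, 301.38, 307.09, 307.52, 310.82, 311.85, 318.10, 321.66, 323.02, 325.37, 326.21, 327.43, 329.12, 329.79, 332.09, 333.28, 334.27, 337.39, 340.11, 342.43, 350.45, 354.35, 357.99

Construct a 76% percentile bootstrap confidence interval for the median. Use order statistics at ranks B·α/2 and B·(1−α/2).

(298.20, 342.43)

α = 0.24; lower rank = 25 × 0.120 = 3; upper rank = 25 × 0.880 = 22.
The 3rd smallest replicate is 298.20; the 22nd is 342.43.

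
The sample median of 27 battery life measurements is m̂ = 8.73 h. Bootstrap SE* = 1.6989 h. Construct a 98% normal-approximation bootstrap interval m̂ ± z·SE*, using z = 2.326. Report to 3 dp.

Margin = 2.326 × 1.6989 = 3.9516
Interval: 8.73 ± 3.9516

(4.778, 12.682)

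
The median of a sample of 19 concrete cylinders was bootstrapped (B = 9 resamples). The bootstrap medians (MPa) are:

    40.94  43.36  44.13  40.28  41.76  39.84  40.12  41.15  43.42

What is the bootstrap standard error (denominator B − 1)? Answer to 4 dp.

Bootstrap SE is the standard deviation of the 9 replicate medians.
Mean of replicates: (40.94 + 43.36 + 44.13 + 40.28 + 41.76 + 39.84 + 40.12 + 41.15 + 43.42) / 9 = 375.00000 / 9 = 41.66667
Sum of squared deviations: (−0.72667)² + (+1.69333)² + (+2.46333)² + (−1.38667)² + (+0.09333)² + (−1.82667)² + (−1.54667)² + (−0.51667)² + (+1.75333)² = 20.46500
Variance = 20.46500 / 8 = 2.55813
SE* = √2.55813

SE* = 1.5994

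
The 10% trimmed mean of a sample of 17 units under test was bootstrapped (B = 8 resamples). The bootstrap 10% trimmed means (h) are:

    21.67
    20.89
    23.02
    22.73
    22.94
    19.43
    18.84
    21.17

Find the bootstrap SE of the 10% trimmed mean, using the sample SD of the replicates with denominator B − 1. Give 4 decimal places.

Bootstrap SE is the standard deviation of the 8 replicate 10% trimmed means.
Mean of replicates: (21.67 + 20.89 + 23.02 + 22.73 + 22.94 + 19.43 + 18.84 + 21.17) / 8 = 170.69000 / 8 = 21.33625
Sum of squared deviations: (+0.33375)² + (−0.44625)² + (+1.68375)² + (+1.39375)² + (+1.60375)² + (−1.90625)² + (−2.49625)² + (−0.16625)² = 17.55279
Variance = 17.55279 / 7 = 2.50754
SE* = √2.50754

SE* = 1.5835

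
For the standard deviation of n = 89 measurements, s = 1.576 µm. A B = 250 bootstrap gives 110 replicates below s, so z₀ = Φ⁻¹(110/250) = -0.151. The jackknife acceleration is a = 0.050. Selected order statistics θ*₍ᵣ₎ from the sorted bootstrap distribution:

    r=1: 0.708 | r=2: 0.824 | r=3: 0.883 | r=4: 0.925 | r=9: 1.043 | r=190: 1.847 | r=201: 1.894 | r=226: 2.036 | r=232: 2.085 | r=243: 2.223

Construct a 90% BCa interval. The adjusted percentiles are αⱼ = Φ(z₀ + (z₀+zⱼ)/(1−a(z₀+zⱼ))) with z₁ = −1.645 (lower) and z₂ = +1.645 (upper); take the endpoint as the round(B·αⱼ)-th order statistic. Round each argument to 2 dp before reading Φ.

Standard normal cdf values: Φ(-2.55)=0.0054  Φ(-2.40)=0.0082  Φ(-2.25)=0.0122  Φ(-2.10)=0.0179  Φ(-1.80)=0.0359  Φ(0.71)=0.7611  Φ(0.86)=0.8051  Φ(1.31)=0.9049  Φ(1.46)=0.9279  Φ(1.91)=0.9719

(1.043, 2.085)

Lower: z₀ + z₁ = -0.151 + (-1.645) = -1.796; 1 − a(z₀+z₁) = 1 − (0.050)(-1.796) = 1.0898; argument = -0.151 + (-1.796)/1.0898 = -1.7990 → -1.80.
α₁ = Φ(-1.80) = 0.0359; rank = round(250 × 0.0359) = 9; θ*₍9₎ = 1.043.
Upper: z₀ + z₂ = 1.494; 1 − a(z₀+z₂) = 0.9253; argument = 1.4636 → 1.46; α₂ = 0.9279; rank = 232; θ*₍232₎ = 2.085.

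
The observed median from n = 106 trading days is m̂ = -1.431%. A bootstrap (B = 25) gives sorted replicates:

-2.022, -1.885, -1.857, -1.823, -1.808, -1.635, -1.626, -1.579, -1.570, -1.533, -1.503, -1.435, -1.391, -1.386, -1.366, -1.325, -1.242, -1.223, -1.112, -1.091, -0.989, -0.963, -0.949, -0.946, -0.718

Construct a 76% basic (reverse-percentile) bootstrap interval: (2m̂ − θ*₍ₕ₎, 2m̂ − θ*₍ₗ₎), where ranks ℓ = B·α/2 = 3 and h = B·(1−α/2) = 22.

Percentile endpoints at ranks 3 and 22: θ*₍3₎ = -1.857, θ*₍22₎ = -0.963.
Basic interval reflects these around m̂:
  lower = 2 × -1.431 − -0.963 = -1.899
  upper = 2 × -1.431 − -1.857 = -1.005

(-1.899, -1.005)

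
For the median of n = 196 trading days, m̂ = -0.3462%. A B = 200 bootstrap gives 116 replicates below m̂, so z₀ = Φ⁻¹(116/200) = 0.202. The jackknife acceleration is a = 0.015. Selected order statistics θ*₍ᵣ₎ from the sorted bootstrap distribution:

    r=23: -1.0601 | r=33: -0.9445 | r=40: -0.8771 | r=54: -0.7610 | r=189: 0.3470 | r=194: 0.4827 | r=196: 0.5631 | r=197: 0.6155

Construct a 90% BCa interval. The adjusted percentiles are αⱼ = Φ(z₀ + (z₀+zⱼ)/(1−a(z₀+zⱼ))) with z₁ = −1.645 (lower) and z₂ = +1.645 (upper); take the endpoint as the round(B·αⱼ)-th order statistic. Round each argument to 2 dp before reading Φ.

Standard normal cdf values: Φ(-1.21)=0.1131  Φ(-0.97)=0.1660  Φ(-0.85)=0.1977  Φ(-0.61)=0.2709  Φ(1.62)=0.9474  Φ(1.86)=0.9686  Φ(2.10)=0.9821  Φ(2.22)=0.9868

Lower: z₀ + z₁ = 0.202 + (-1.645) = -1.443; 1 − a(z₀+z₁) = 1 − (0.015)(-1.443) = 1.0216; argument = 0.202 + (-1.443)/1.0216 = -1.2104 → -1.21.
α₁ = Φ(-1.21) = 0.1131; rank = round(200 × 0.1131) = 23; θ*₍23₎ = -1.0601.
Upper: z₀ + z₂ = 1.847; 1 − a(z₀+z₂) = 0.9723; argument = 2.1016 → 2.10; α₂ = 0.9821; rank = 196; θ*₍196₎ = 0.5631.

(-1.0601, 0.5631)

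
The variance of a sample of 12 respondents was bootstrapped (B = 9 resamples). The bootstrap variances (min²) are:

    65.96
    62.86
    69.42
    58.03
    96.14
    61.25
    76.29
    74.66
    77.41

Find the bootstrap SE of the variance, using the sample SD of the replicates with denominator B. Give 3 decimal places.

SE* = 10.908

Bootstrap SE is the standard deviation of the 9 replicate variances.
Mean of replicates: (65.96 + 62.86 + 69.42 + 58.03 + 96.14 + 61.25 + 76.29 + 74.66 + 77.41) / 9 = 642.0200 / 9 = 71.3356
Sum of squared deviations: (−5.3756)² + (−8.4756)² + (−1.9156)² + (−13.3056)² + (+24.8044)² + (−10.0856)² + (+4.9544)² + (+3.3244)² + (+6.0744)² = 1070.9150
Variance = 1070.9150 / 9 = 118.9906
SE* = √118.9906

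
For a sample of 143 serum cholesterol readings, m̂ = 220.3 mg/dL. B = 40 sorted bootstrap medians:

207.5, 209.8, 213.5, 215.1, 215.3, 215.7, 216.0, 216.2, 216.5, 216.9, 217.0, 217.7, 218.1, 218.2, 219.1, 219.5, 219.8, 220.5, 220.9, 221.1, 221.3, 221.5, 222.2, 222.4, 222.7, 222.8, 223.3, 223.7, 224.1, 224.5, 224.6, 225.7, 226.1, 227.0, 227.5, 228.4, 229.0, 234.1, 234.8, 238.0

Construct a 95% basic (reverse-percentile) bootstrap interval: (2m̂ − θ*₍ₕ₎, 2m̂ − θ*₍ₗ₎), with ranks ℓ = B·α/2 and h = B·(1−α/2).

Percentile endpoints at ranks 1 and 39: θ*₍1₎ = 207.5, θ*₍39₎ = 234.8.
Basic interval reflects these around m̂:
  lower = 2 × 220.3 − 234.8 = 205.8
  upper = 2 × 220.3 − 207.5 = 233.1

(205.8, 233.1)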